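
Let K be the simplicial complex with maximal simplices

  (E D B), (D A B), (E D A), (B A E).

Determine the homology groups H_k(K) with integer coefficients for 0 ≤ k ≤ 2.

Order the vertices as A < B < D < E. Listing each simplex with vertices in this order, K has dimension 2 with simplices:

  0-simplices (4): A, B, D, E
  1-simplices (6): AB, AD, AE, BD, BE, DE
  2-simplices (4): ABD, ABE, ADE, BDE

giving chain groups C_0 ≅ Z^4, C_1 ≅ Z^6, C_2 ≅ Z^4.

∂_1: C_1 → C_0 is given by ∂[p,q] = [q] − [p].
This gives a 4×6 integer matrix of rank 3; reducing to Smith normal form yields diagonal entries (1,1,1).

Boundary ∂_2: C_2 → C_1 acts by ∂[p,q,r] = [q,r] − [p,r] + [p,q]. For instance
  ∂ABE = BE − AE + AB,
  ∂ABD = BD − AD + AB.
The 6×4 boundary matrix has rank 3 and Smith normal form diag(1,1,1).

From H_k ≅ ker(∂_k) / im(∂_{k+1}) we obtain:

  H_0: rank C_0 − rank ∂_1 = 4 − 3 = 1, and the invariant factors of ∂_1 are all 1, so H_0 ≅ Z.
  H_1: rank ker ∂_1 − rank ∂_2 = (6 − 3) − 3 = 0, and the invariant factors of ∂_2 are all 1, so H_1 ≅ 0.
  H_2: rank ker ∂_2 − rank ∂_3 = (4 − 3) − 0 = 1, and there is no ∂_3, so H_2 ≅ Z.

(K is a triangulation of the 2-sphere S^2.)

H_0 = Z,  H_1 = 0,  H_2 = Z.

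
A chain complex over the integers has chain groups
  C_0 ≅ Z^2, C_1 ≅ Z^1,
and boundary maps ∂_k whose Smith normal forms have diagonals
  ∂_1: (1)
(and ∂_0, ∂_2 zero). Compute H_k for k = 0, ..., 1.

H_0: b_0 = 2 − 0 − 1 = 1; torsion from ∂_1 factors > 1: none. So H_0 ≅ Z.
H_1: b_1 = 1 − 1 − 0 = 0; torsion from ∂_2 factors > 1: none. So H_1 ≅ 0.

H_0 ≅ Z,  H_1 = 0.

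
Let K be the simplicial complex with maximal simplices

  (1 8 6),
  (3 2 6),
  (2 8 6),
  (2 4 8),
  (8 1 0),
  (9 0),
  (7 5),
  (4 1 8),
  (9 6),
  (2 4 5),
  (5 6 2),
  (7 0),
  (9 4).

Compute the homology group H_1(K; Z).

We work with the vertex ordering 0 < 1 < 2 < 3 < 4 < 5 < 6 < 7 < 8 < 9. The simplices of K, each written with vertices in increasing order, are:

  0-simplices (10): [0], [1], [2], [3], [4], [5], [6], [7], [8], [9]
  1-simplices (20): [0,1], [0,7], [0,8], [0,9], [1,4], [1,6], [1,8], [2,3], [2,4], [2,5], [2,6], [2,8], [3,6], [4,5], [4,8], [4,9], [5,6], [5,7], [6,8], [6,9]
  2-simplices (8): [0,1,8], [1,4,8], [1,6,8], [2,3,6], [2,4,5], [2,4,8], [2,5,6], [2,6,8]

so the chain groups are C_0 ≅ Z^10, C_1 ≅ Z^20, C_2 ≅ Z^8.

Boundary ∂_1: C_1 → C_0 maps an edge to its endpoints' difference, ∂[p,q] = q − p. For instance
  ∂[6,8] = [8] − [6].
The resulting 10×20 matrix has rank 9, and its Smith normal form has invariant factors (1,1,1,1,1,1,1,1,1).

Boundary ∂_2: C_2 → C_1 sends each 2-simplex [p,q,r] to [q,r] − [p,r] + [p,q]. For instance
  ∂[2,4,8] = [4,8] − [2,8] + [2,4],
  ∂[2,5,6] = [5,6] − [2,6] + [2,5].
This gives a 20×8 integer matrix of rank 8; reducing to Smith normal form yields diagonal entries (1,1,1,1,1,1,1,1).

From H_k ≅ ker(∂_k) / im(∂_{k+1}) we obtain:

  H_1: rank ker ∂_1 − rank ∂_2 = (20 − 9) − 8 = 3, and the invariant factors of ∂_2 are all 1, so H_1 = Z^3.

H_1 ≅ Z^3.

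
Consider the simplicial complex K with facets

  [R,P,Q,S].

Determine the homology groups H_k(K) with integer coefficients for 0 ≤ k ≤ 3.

H_0 ≅ Z,  H_1 = 0,  H_2 = 0,  H_3 = 0.

Take the total order P < Q < R < S on the vertex set. Then K (dimension 3) consists of the simplices:

  0-simplices (4): P, Q, R, S
  1-simplices (6): PQ, PR, PS, QR, QS, RS
  2-simplices (4): PQR, PQS, PRS, QRS
  3-simplices (1): PQRS

Hence C_0 ≅ Z^4, C_1 ≅ Z^6, C_2 ≅ Z^4, C_3 ≅ Z^1.

Boundary ∂_1: C_1 → C_0 is given by ∂[p,q] = [q] − [p].
As a 4×6 matrix over Z this has rank 3, with invariant factors (1,1,1).

Boundary ∂_2: C_2 → C_1 maps a triangle to the signed sum of its edges. For instance
  ∂PQS = QS − PS + PQ,
  ∂QRS = RS − QS + QR.
As a 6×4 matrix over Z this has rank 3, with invariant factors (1,1,1).

The boundary map ∂_3: C_3 → C_2 sends each 3-simplex σ to the alternating sum Σ_i (−1)^i (σ with its i-th vertex removed). For instance
  ∂PQRS = QRS − PRS + PQS − PQR.
This gives a 4×1 integer matrix of rank 1; reducing to Smith normal form yields diagonal entries (1).

From H_k ≅ ker(∂_k) / im(∂_{k+1}) we obtain:

  H_0: rank C_0 − rank ∂_1 = 4 − 3 = 1, and the invariant factors of ∂_1 are all 1, so H_0 ≅ Z.
  H_1: rank ker ∂_1 − rank ∂_2 = (6 − 3) − 3 = 0, and the invariant factors of ∂_2 are all 1, so H_1 ≅ 0.
  H_2: rank ker ∂_2 − rank ∂_3 = (4 − 3) − 1 = 0, and the invariant factors of ∂_3 are all 1, so H_2 ≅ 0.
  H_3: rank ker ∂_3 − rank ∂_4 = (1 − 1) − 0 = 0, and there is no ∂_4, so H_3 ≅ 0.

As a check, the Euler characteristic is 4 − 6 + 4 − 1 = 1, which agrees with 1 − 0 + 0 − 0 = 1.
(K is a triangulation of the 3-simplex.)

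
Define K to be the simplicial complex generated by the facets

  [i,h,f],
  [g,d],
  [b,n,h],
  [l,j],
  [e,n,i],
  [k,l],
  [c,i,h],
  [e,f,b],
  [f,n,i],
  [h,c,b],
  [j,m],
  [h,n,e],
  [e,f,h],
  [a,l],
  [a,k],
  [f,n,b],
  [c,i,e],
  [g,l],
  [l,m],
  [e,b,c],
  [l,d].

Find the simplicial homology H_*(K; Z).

H_0 = Z^2,  H_1 = Z^3 ⊕ Z/2,  H_2 = 0.

K has 14 vertices, 27 edges, 12 triangles.
rank ∂_0 = 0, rank ∂_1 = 12 ⇒ b_0 = 14 − 0 − 12 = 2; all invariant factors of ∂_1 are 1 so no torsion. So H_0 ≅ Z^2.
rank ∂_1 = 12, rank ∂_2 = 12 ⇒ b_1 = 27 − 12 − 12 = 3; ∂_2 has invariant factor(s) [2] giving torsion. So H_1 ≅ Z^3 ⊕ Z/2.
rank ∂_2 = 12, rank ∂_3 = 0 ⇒ b_2 = 12 − 12 − 0 = 0. So H_2 ≅ 0.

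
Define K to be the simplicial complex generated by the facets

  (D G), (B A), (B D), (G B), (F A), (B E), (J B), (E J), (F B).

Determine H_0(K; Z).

Order the vertices as A < B < D < E < F < G < J. Listing each simplex with vertices in this order, K has dimension 1 with simplices:

  0-simplices (7): A, B, D, E, F, G, J
  1-simplices (9): AB, AF, BD, BE, BF, BG, BJ, DG, EJ

giving chain groups C_0 ≅ Z^7, C_1 ≅ Z^9.

Boundary ∂_1: C_1 → C_0 maps an edge to its endpoints' difference, ∂[p,q] = q − p.
As a 7×9 matrix over Z this has rank 6, with invariant factors (1,1,1,1,1,1).

From H_k ≅ ker(∂_k) / im(∂_{k+1}) we obtain:

  H_0: rank C_0 − rank ∂_1 = 7 − 6 = 1, and the invariant factors of ∂_1 are all 1, so H_0 = Z.

H_0 = Z.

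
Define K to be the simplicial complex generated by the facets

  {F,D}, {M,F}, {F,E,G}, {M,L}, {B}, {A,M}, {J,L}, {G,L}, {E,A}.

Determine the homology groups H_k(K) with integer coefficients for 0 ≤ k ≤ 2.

H_0 = Z^2,  H_1 = Z^2,  H_2 = 0.

Fix the vertex order A < B < D < E < F < G < J < L < M and write every simplex with vertices in increasing order. Then dim K = 2 and the simplices of K are:

  0-simplices (9): A, B, D, E, F, G, J, L, M
  1-simplices (10): AE, AM, DF, EF, EG, FG, FM, GL, JL, LM
  2-simplices (1): EFG

so the chain groups are C_0 ≅ Z^9, C_1 ≅ Z^10, C_2 ≅ Z^1.

The boundary map ∂_1: C_1 → C_0 sends each edge [p,q] (with p < q) to q − p. For instance
  ∂DF = F − D.
As a 9×10 matrix over Z this has rank 7, with invariant factors (1,1,1,1,1,1,1).

∂_2: C_2 → C_1 maps a triangle to the signed sum of its edges. For instance
  ∂EFG = FG − EG + EF.
As a 10×1 matrix over Z this has rank 1, with invariant factors (1).

From H_k ≅ ker(∂_k) / im(∂_{k+1}) we obtain:

  H_0: rank C_0 − rank ∂_1 = 9 − 7 = 2, and the invariant factors of ∂_1 are all 1, so H_0 ≅ Z^2.
  H_1: rank ker ∂_1 − rank ∂_2 = (10 − 7) − 1 = 2, and the invariant factors of ∂_2 are all 1, so H_1 ≅ Z^2.
  H_2: rank ker ∂_2 − rank ∂_3 = (1 − 1) − 0 = 0, and there is no ∂_3, so H_2 ≅ 0.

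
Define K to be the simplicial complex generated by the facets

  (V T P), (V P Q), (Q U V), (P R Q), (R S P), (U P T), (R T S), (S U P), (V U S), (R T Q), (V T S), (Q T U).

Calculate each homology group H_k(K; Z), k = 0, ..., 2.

H_0 = Z,  H_1 = Z/2Z,  H_2 = 0.

Fix the vertex order P < Q < R < S < T < U < V and write every simplex with vertices in increasing order. Then dim K = 2 and the simplices of K are:

  0-simplices (7): P, Q, R, S, T, U, V
  1-simplices (18): PQ, PR, PS, PT, PU, PV, QR, QT, QU, QV, RS, RT, ST, SU, SV, TU, TV, UV
  2-simplices (12): PQR, PQV, PRS, PSU, PTU, PTV, QRT, QTU, QUV, RST, STV, SUV

so the chain groups are C_0 ≅ Z^7, C_1 ≅ Z^18, C_2 ≅ Z^12.

∂_1: C_1 → C_0 maps an edge to its endpoints' difference, ∂[p,q] = q − p.
The resulting 7×18 matrix has rank 6, and its Smith normal form has invariant factors (1,1,1,1,1,1).

Boundary ∂_2: C_2 → C_1 sends each 2-simplex [p,q,r] to [q,r] − [p,r] + [p,q]. For instance
  ∂PTU = TU − PU + PT,
  ∂QTU = TU − QU + QT.
The 18×12 boundary matrix has rank 12 and Smith normal form diag(1,1,1,1,1,1,1,1,1,1,1,2).

Now H_k = ker ∂_k / im ∂_{k+1}, so:

  H_0: rank C_0 − rank ∂_1 = 7 − 6 = 1, and the invariant factors of ∂_1 are all 1, so H_0 ≅ Z.
  H_1: rank ker ∂_1 − rank ∂_2 = (18 − 6) − 12 = 0, and ∂_2 has invariant factor 2 > 1, so H_1 ≅ Z/2Z.
  H_2: rank ker ∂_2 − rank ∂_3 = (12 − 12) − 0 = 0, and there is no ∂_3, so H_2 ≅ 0.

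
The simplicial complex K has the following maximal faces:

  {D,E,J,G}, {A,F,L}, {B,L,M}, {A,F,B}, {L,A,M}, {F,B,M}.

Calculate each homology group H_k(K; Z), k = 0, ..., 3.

H_0 = Z^2,  H_1 = Z,  H_2 = 0,  H_3 = 0.

Fix the vertex order A < B < D < E < F < G < J < L < M and write every simplex with vertices in increasing order. Then dim K = 3 and the simplices of K are:

  0-simplices (9): A, B, D, E, F, G, J, L, M
  1-simplices (16): AB, AF, AL, AM, BF, BL, BM, DE, DG, DJ, EG, EJ, FL, FM, GJ, LM
  2-simplices (9): ABF, AFL, ALM, BFM, BLM, DEG, DEJ, DGJ, EGJ
  3-simplices (1): DEGJ

giving chain groups C_0 ≅ Z^9, C_1 ≅ Z^16, C_2 ≅ Z^9, C_3 ≅ Z^1.

The boundary map ∂_1: C_1 → C_0 is given by ∂[p,q] = [q] − [p].
The 9×16 boundary matrix has rank 7 and Smith normal form diag(1,1,1,1,1,1,1).

The boundary map ∂_2: C_2 → C_1 sends each 2-simplex [p,q,r] to [q,r] − [p,r] + [p,q]. For instance
  ∂ABF = BF − AF + AB,
  ∂ALM = LM − AM + AL.
This gives a 16×9 integer matrix of rank 8; reducing to Smith normal form yields diagonal entries (1,1,1,1,1,1,1,1).

Boundary ∂_3: C_3 → C_2 sends each 3-simplex σ to the alternating sum Σ_i (−1)^i (σ with its i-th vertex removed). For instance
  ∂DEGJ = EGJ − DGJ + DEJ − DEG.
The 9×1 boundary matrix has rank 1 and Smith normal form diag(1).

Reading off H_k = ker ∂_k / im ∂_{k+1}:

  H_0: rank C_0 − rank ∂_1 = 9 − 7 = 2, and the invariant factors of ∂_1 are all 1, so H_0 = Z^2.
  H_1: rank ker ∂_1 − rank ∂_2 = (16 − 7) − 8 = 1, and the invariant factors of ∂_2 are all 1, so H_1 = Z.
  H_2: rank ker ∂_2 − rank ∂_3 = (9 − 8) − 1 = 0, and the invariant factors of ∂_3 are all 1, so H_2 = 0.
  H_3: rank ker ∂_3 − rank ∂_4 = (1 − 1) − 0 = 0, and there is no ∂_4, so H_3 = 0.

(K is a triangulation of the disjoint union of the Möbius band and the 3-simplex.)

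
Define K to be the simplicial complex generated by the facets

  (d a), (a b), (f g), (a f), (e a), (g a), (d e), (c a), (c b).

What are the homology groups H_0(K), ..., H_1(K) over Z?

Fix the vertex order a < b < c < d < e < f < g and write every simplex with vertices in increasing order. Then dim K = 1 and the simplices of K are:

  0-simplices (7): a, b, c, d, e, f, g
  1-simplices (9): ab, ac, ad, ae, af, ag, bc, de, fg

so the chain groups are C_0 ≅ Z^7, C_1 ≅ Z^9.

Boundary ∂_1: C_1 → C_0 maps an edge to its endpoints' difference, ∂[p,q] = q − p. For instance
  ∂ag = g − a.
The 7×9 boundary matrix has rank 6 and Smith normal form diag(1,1,1,1,1,1).

Computing H_k = (kernel of ∂_k) / (image of ∂_{k+1}):

  H_0: rank C_0 − rank ∂_1 = 7 − 6 = 1, and the invariant factors of ∂_1 are all 1, so H_0 = Z.
  H_1: rank ker ∂_1 − rank ∂_2 = (9 − 6) − 0 = 3, and there is no ∂_2, so H_1 = Z^3.

H_0 ≅ Z,  H_1 ≅ Z^3.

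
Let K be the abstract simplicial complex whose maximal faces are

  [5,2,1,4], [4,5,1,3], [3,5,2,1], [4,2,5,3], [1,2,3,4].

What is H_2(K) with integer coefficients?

H_2 ≅ 0.

Take the total order 1 < 2 < 3 < 4 < 5 on the vertex set. Then K (dimension 3) consists of the simplices:

  0-simplices (5): [1], [2], [3], [4], [5]
  1-simplices (10): [1,2], [1,3], [1,4], [1,5], [2,3], [2,4], [2,5], [3,4], [3,5], [4,5]
  2-simplices (10): [1,2,3], [1,2,4], [1,2,5], [1,3,4], [1,3,5], [1,4,5], [2,3,4], [2,3,5], [2,4,5], [3,4,5]
  3-simplices (5): [1,2,3,4], [1,2,3,5], [1,2,4,5], [1,3,4,5], [2,3,4,5]

Hence C_0 ≅ Z^5, C_1 ≅ Z^10, C_2 ≅ Z^10, C_3 ≅ Z^5.

Boundary ∂_1: C_1 → C_0 maps an edge to its endpoints' difference, ∂[p,q] = q − p. For instance
  ∂[1,4] = [4] − [1].
The 5×10 boundary matrix has rank 4 and Smith normal form diag(1,1,1,1).

∂_2: C_2 → C_1 acts by ∂[p,q,r] = [q,r] − [p,r] + [p,q]. For instance
  ∂[3,4,5] = [4,5] − [3,5] + [3,4],
  ∂[1,2,3] = [2,3] − [1,3] + [1,2].
The resulting 10×10 matrix has rank 6, and its Smith normal form has invariant factors (1,1,1,1,1,1).

∂_3: C_3 → C_2 sends each 3-simplex σ to the alternating sum Σ_i (−1)^i (σ with its i-th vertex removed). For instance
  ∂[1,2,3,5] = [2,3,5] − [1,3,5] + [1,2,5] − [1,2,3],
  ∂[1,2,3,4] = [2,3,4] − [1,3,4] + [1,2,4] − [1,2,3].
This gives a 10×5 integer matrix of rank 4; reducing to Smith normal form yields diagonal entries (1,1,1,1).

From H_k ≅ ker(∂_k) / im(∂_{k+1}) we obtain:

  H_2: rank ker ∂_2 − rank ∂_3 = (10 − 6) − 4 = 0, and the invariant factors of ∂_3 are all 1, so H_2 ≅ 0.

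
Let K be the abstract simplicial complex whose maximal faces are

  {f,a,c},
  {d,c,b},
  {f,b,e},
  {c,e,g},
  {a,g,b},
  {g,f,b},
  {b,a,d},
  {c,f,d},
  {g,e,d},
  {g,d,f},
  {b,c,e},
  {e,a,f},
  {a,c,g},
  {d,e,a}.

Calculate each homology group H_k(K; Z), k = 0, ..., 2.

We work with the vertex ordering a < b < c < d < e < f < g. The simplices of K, each written with vertices in increasing order, are:

  0-simplices (7): a, b, c, d, e, f, g
  1-simplices (21): ab, ac, ad, ae, af, ag, bc, bd, be, bf, bg, cd, ce, cf, cg, de, df, dg, ef, eg, fg
  2-simplices (14): abd, abg, acf, acg, ade, aef, bcd, bce, bef, bfg, cdf, ceg, deg, dfg

Hence C_0 ≅ Z^7, C_1 ≅ Z^21, C_2 ≅ Z^14.

∂_1: C_1 → C_0 sends each edge [p,q] (with p < q) to q − p. For instance
  ∂de = e − d.
This gives a 7×21 integer matrix of rank 6; reducing to Smith normal form yields diagonal entries (1,1,1,1,1,1).

Boundary ∂_2: C_2 → C_1 acts by ∂[p,q,r] = [q,r] − [p,r] + [p,q]. For instance
  ∂abg = bg − ag + ab,
  ∂bfg = fg − bg + bf.
The resulting 21×14 matrix has rank 13, and its Smith normal form has invariant factors (1,1,1,1,1,1,1,1,1,1,1,1,1).

From H_k ≅ ker(∂_k) / im(∂_{k+1}) we obtain:

  H_0: rank C_0 − rank ∂_1 = 7 − 6 = 1, and the invariant factors of ∂_1 are all 1, so H_0 = Z.
  H_1: rank ker ∂_1 − rank ∂_2 = (21 − 6) − 13 = 2, and the invariant factors of ∂_2 are all 1, so H_1 = Z^2.
  H_2: rank ker ∂_2 − rank ∂_3 = (14 − 13) − 0 = 1, and there is no ∂_3, so H_2 = Z.

H_0 = Z,  H_1 = Z^2,  H_2 = Z.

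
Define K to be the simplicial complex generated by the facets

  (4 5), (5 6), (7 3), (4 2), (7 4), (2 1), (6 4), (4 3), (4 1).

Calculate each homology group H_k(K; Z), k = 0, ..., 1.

H_0 = Z,  H_1 = Z^3.

Fix the vertex order 1 < 2 < 3 < 4 < 5 < 6 < 7 and write every simplex with vertices in increasing order. Then dim K = 1 and the simplices of K are:

  0-simplices (7): [1], [2], [3], [4], [5], [6], [7]
  1-simplices (9): [1,2], [1,4], [2,4], [3,4], [3,7], [4,5], [4,6], [4,7], [5,6]

Hence C_0 ≅ Z^7, C_1 ≅ Z^9.

The boundary map ∂_1: C_1 → C_0 is given by ∂[p,q] = [q] − [p].
The 7×9 boundary matrix has rank 6 and Smith normal form diag(1,1,1,1,1,1).

Now H_k = ker ∂_k / im ∂_{k+1}, so:

  H_0: rank C_0 − rank ∂_1 = 7 − 6 = 1, and the invariant factors of ∂_1 are all 1, so H_0 ≅ Z.
  H_1: rank ker ∂_1 − rank ∂_2 = (9 − 6) − 0 = 3, and there is no ∂_2, so H_1 ≅ Z^3.

As a check, the Euler characteristic is 7 − 9 = -2, which agrees with 1 − 3 = -2.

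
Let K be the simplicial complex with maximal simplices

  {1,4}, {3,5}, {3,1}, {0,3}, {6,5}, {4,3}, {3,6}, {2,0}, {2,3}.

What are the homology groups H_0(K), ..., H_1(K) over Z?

We work with the vertex ordering 0 < 1 < 2 < 3 < 4 < 5 < 6. The simplices of K, each written with vertices in increasing order, are:

  0-simplices (7): [0], [1], [2], [3], [4], [5], [6]
  1-simplices (9): [0,2], [0,3], [1,3], [1,4], [2,3], [3,4], [3,5], [3,6], [5,6]

giving chain groups C_0 ≅ Z^7, C_1 ≅ Z^9.

∂_1: C_1 → C_0 sends each edge [p,q] (with p < q) to q − p. For instance
  ∂[2,3] = [3] − [2].
The resulting 7×9 matrix has rank 6, and its Smith normal form has invariant factors (1,1,1,1,1,1).

From H_k ≅ ker(∂_k) / im(∂_{k+1}) we obtain:

  H_0: rank C_0 − rank ∂_1 = 7 − 6 = 1, and the invariant factors of ∂_1 are all 1, so H_0 = Z.
  H_1: rank ker ∂_1 − rank ∂_2 = (9 − 6) − 0 = 3, and there is no ∂_2, so H_1 = Z^3.

(K is a triangulation of a wedge of 3 circles.)

H_0 ≅ Z,  H_1 ≅ Z^3.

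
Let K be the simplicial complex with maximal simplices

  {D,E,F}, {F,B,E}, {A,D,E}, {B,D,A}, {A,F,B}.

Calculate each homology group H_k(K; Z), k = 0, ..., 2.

We work with the vertex ordering A < B < D < E < F. The simplices of K, each written with vertices in increasing order, are:

  0-simplices (5): A, B, D, E, F
  1-simplices (10): AB, AD, AE, AF, BD, BE, BF, DE, DF, EF
  2-simplices (5): ABD, ABF, ADE, BEF, DEF

so the chain groups are C_0 ≅ Z^5, C_1 ≅ Z^10, C_2 ≅ Z^5.

The boundary map ∂_1: C_1 → C_0 maps an edge to its endpoints' difference, ∂[p,q] = q − p.
The resulting 5×10 matrix has rank 4, and its Smith normal form has invariant factors (1,1,1,1).

∂_2: C_2 → C_1 acts by ∂[p,q,r] = [q,r] − [p,r] + [p,q]. For instance
  ∂ABF = BF − AF + AB,
  ∂BEF = EF − BF + BE.
This gives a 10×5 integer matrix of rank 5; reducing to Smith normal form yields diagonal entries (1,1,1,1,1).

Computing H_k = (kernel of ∂_k) / (image of ∂_{k+1}):

  H_0: rank C_0 − rank ∂_1 = 5 − 4 = 1, and the invariant factors of ∂_1 are all 1, so H_0 ≅ Z.
  H_1: rank ker ∂_1 − rank ∂_2 = (10 − 4) − 5 = 1, and the invariant factors of ∂_2 are all 1, so H_1 ≅ Z.
  H_2: rank ker ∂_2 − rank ∂_3 = (5 − 5) − 0 = 0, and there is no ∂_3, so H_2 ≅ 0.

H_0 ≅ Z,  H_1 ≅ Z,  H_2 = 0.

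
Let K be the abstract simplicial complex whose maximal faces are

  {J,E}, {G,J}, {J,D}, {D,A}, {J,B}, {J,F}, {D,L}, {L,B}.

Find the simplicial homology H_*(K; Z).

We work with the vertex ordering A < B < D < E < F < G < J < L. The simplices of K, each written with vertices in increasing order, are:

  0-simplices (8): A, B, D, E, F, G, J, L
  1-simplices (8): AD, BJ, BL, DJ, DL, EJ, FJ, GJ

so the chain groups are C_0 ≅ Z^8, C_1 ≅ Z^8.

∂_1: C_1 → C_0 sends each edge [p,q] (with p < q) to q − p.
This gives a 8×8 integer matrix of rank 7; reducing to Smith normal form yields diagonal entries (1,1,1,1,1,1,1).

Computing H_k = (kernel of ∂_k) / (image of ∂_{k+1}):

  H_0: rank C_0 − rank ∂_1 = 8 − 7 = 1, and the invariant factors of ∂_1 are all 1, so H_0 = Z.
  H_1: rank ker ∂_1 − rank ∂_2 = (8 − 7) − 0 = 1, and there is no ∂_2, so H_1 = Z.

H_0 = Z,  H_1 = Z.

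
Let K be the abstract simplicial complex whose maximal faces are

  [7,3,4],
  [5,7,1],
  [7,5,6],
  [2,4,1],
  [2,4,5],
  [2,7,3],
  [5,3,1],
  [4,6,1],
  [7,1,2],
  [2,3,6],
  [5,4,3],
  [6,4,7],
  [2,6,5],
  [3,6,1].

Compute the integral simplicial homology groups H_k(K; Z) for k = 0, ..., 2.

Take the total order 1 < 2 < 3 < 4 < 5 < 6 < 7 on the vertex set. Then K (dimension 2) consists of the simplices:

  0-simplices (7): [1], [2], [3], [4], [5], [6], [7]
  1-simplices (21): [1,2], [1,3], [1,4], [1,5], [1,6], [1,7], [2,3], [2,4], [2,5], [2,6], [2,7], [3,4], [3,5], [3,6], [3,7], [4,5], [4,6], [4,7], [5,6], [5,7], [6,7]
  2-simplices (14): [1,2,4], [1,2,7], [1,3,5], [1,3,6], [1,4,6], [1,5,7], [2,3,6], [2,3,7], [2,4,5], [2,5,6], [3,4,5], [3,4,7], [4,6,7], [5,6,7]

so the chain groups are C_0 ≅ Z^7, C_1 ≅ Z^21, C_2 ≅ Z^14.

Boundary ∂_1: C_1 → C_0 maps an edge to its endpoints' difference, ∂[p,q] = q − p. For instance
  ∂[5,6] = [6] − [5].
The resulting 7×21 matrix has rank 6, and its Smith normal form has invariant factors (1,1,1,1,1,1).

Boundary ∂_2: C_2 → C_1 maps a triangle to the signed sum of its edges. For instance
  ∂[1,2,7] = [2,7] − [1,7] + [1,2],
  ∂[5,6,7] = [6,7] − [5,7] + [5,6].
The 21×14 boundary matrix has rank 13 and Smith normal form diag(1,1,1,1,1,1,1,1,1,1,1,1,1).

Reading off H_k = ker ∂_k / im ∂_{k+1}:

  H_0: rank C_0 − rank ∂_1 = 7 − 6 = 1, and the invariant factors of ∂_1 are all 1, so H_0 ≅ Z.
  H_1: rank ker ∂_1 − rank ∂_2 = (21 − 6) − 13 = 2, and the invariant factors of ∂_2 are all 1, so H_1 ≅ Z^2.
  H_2: rank ker ∂_2 − rank ∂_3 = (14 − 13) − 0 = 1, and there is no ∂_3, so H_2 ≅ Z.

H_0 = Z,  H_1 = Z^2,  H_2 = Z.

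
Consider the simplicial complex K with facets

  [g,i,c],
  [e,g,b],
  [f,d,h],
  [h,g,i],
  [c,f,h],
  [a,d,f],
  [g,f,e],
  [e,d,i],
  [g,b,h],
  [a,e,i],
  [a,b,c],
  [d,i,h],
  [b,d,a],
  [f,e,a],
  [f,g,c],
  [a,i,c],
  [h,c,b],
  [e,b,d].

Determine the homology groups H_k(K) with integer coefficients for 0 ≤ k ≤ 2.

H_0 = Z,  H_1 = Z ⊕ Z/2,  H_2 = 0.

K has 9 vertices, 27 edges, 18 triangles.
rank ∂_0 = 0, rank ∂_1 = 8 ⇒ b_0 = 9 − 0 − 8 = 1; all invariant factors of ∂_1 are 1 so no torsion. So H_0 = Z.
rank ∂_1 = 8, rank ∂_2 = 18 ⇒ b_1 = 27 − 8 − 18 = 1; ∂_2 has invariant factor(s) [2] giving torsion. So H_1 = Z ⊕ Z/2.
rank ∂_2 = 18, rank ∂_3 = 0 ⇒ b_2 = 18 − 18 − 0 = 0. So H_2 = 0.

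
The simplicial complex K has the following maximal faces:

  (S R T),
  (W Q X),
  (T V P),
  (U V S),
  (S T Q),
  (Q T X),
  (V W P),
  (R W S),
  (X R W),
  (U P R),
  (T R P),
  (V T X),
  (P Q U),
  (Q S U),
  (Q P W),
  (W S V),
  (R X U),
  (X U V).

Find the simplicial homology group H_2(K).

Order the vertices as P < Q < R < S < T < U < V < W < X. Listing each simplex with vertices in this order, K has dimension 2 with simplices:

  0-simplices (9): P, Q, R, S, T, U, V, W, X
  1-simplices (27): PQ, PR, PT, PU, PV, PW, QS, QT, QU, QW, QX, RS, RT, RU, RW, RX, ST, SU, SV, SW, TV, TX, UV, UX, VW, VX, WX
  2-simplices (18): PQU, PQW, PRT, PRU, PTV, PVW, QST, QSU, QTX, QWX, RST, RSW, RUX, RWX, SUV, SVW, TVX, UVX

giving chain groups C_0 ≅ Z^9, C_1 ≅ Z^27, C_2 ≅ Z^18.

∂_1: C_1 → C_0 maps an edge to its endpoints' difference, ∂[p,q] = q − p. For instance
  ∂QU = U − Q.
This gives a 9×27 integer matrix of rank 8; reducing to Smith normal form yields diagonal entries (1,1,1,1,1,1,1,1).

∂_2: C_2 → C_1 maps a triangle to the signed sum of its edges. For instance
  ∂RWX = WX − RX + RW,
  ∂UVX = VX − UX + UV.
As a 27×18 matrix over Z this has rank 17, with invariant factors (1,1,1,1,1,1,1,1,1,1,1,1,1,1,1,1,1).

From H_k ≅ ker(∂_k) / im(∂_{k+1}) we obtain:

  H_2: rank ker ∂_2 − rank ∂_3 = (18 − 17) − 0 = 1, and there is no ∂_3, so H_2 ≅ Z.

(K is a triangulation of the torus T^2.)

H_2 ≅ Z.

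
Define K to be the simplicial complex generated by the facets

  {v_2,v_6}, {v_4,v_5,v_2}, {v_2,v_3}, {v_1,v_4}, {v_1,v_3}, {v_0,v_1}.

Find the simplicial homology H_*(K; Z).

Fix the vertex order v_0 < v_1 < v_2 < v_3 < v_4 < v_5 < v_6 and write every simplex with vertices in increasing order. Then dim K = 2 and the simplices of K are:

  0-simplices (7): [v_0], [v_1], [v_2], [v_3], [v_4], [v_5], [v_6]
  1-simplices (8): [v_0,v_1], [v_1,v_3], [v_1,v_4], [v_2,v_3], [v_2,v_4], [v_2,v_5], [v_2,v_6], [v_4,v_5]
  2-simplices (1): [v_2,v_4,v_5]

so the chain groups are C_0 ≅ Z^7, C_1 ≅ Z^8, C_2 ≅ Z^1.

∂_1: C_1 → C_0 sends each edge [p,q] (with p < q) to q − p.
As a 7×8 matrix over Z this has rank 6, with invariant factors (1,1,1,1,1,1).

∂_2: C_2 → C_1 acts by ∂[p,q,r] = [q,r] − [p,r] + [p,q]. For instance
  ∂[v_2,v_4,v_5] = [v_4,v_5] − [v_2,v_5] + [v_2,v_4].
The 8×1 boundary matrix has rank 1 and Smith normal form diag(1).

Reading off H_k = ker ∂_k / im ∂_{k+1}:

  H_0: rank C_0 − rank ∂_1 = 7 − 6 = 1, and the invariant factors of ∂_1 are all 1, so H_0 = Z.
  H_1: rank ker ∂_1 − rank ∂_2 = (8 − 6) − 1 = 1, and the invariant factors of ∂_2 are all 1, so H_1 = Z.
  H_2: rank ker ∂_2 − rank ∂_3 = (1 − 1) − 0 = 0, and there is no ∂_3, so H_2 = 0.

H_0 ≅ Z,  H_1 ≅ Z,  H_2 = 0.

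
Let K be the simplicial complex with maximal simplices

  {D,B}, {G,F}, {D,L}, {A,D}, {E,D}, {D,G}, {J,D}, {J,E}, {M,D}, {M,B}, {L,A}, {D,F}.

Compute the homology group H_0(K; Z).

Fix the vertex order A < B < D < E < F < G < J < L < M and write every simplex with vertices in increasing order. Then dim K = 1 and the simplices of K are:

  0-simplices (9): A, B, D, E, F, G, J, L, M
  1-simplices (12): AD, AL, BD, BM, DE, DF, DG, DJ, DL, DM, EJ, FG

so the chain groups are C_0 ≅ Z^9, C_1 ≅ Z^12.

Boundary ∂_1: C_1 → C_0 sends each edge [p,q] (with p < q) to q − p.
As a 9×12 matrix over Z this has rank 8, with invariant factors (1,1,1,1,1,1,1,1).

Computing H_k = (kernel of ∂_k) / (image of ∂_{k+1}):

  H_0: rank C_0 − rank ∂_1 = 9 − 8 = 1, and the invariant factors of ∂_1 are all 1, so H_0 ≅ Z.

H_0 = Z.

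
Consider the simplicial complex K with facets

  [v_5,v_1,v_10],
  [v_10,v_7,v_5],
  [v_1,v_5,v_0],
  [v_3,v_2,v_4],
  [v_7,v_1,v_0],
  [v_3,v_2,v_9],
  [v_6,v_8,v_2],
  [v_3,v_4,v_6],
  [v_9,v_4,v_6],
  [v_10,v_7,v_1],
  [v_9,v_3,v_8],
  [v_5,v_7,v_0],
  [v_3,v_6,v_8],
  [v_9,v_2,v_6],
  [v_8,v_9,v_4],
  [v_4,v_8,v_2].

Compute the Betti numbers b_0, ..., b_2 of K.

Fix the vertex order v_0 < v_1 < v_2 < v_3 < v_4 < v_5 < v_6 < v_7 < v_8 < v_9 < v_10 and write every simplex with vertices in increasing order. Then dim K = 2 and the simplices of K are:

  0-simplices (11): [v_0], [v_1], [v_2], [v_3], [v_4], [v_5], [v_6], [v_7], [v_8], [v_9], [v_10]
  1-simplices (24): (24 of them)
  2-simplices (16): (16 of them)

so the chain groups are C_0 ≅ Z^11, C_1 ≅ Z^24, C_2 ≅ Z^16.

Boundary ∂_1: C_1 → C_0 is given by ∂[p,q] = [q] − [p].
The 11×24 boundary matrix has rank 9 and Smith normal form diag(1,1,1,1,1,1,1,1,1).

The boundary map ∂_2: C_2 → C_1 sends each 2-simplex [p,q,r] to [q,r] − [p,r] + [p,q]. For instance
  ∂[v_5,v_7,v_10] = [v_7,v_10] − [v_5,v_10] + [v_5,v_7],
  ∂[v_2,v_6,v_9] = [v_6,v_9] − [v_2,v_9] + [v_2,v_6].
This gives a 24×16 integer matrix of rank 15; reducing to Smith normal form yields diagonal entries (1,1,1,1,1,1,1,1,1,1,1,1,1,1,2).

Now H_k = ker ∂_k / im ∂_{k+1}, so:

  H_0: rank C_0 − rank ∂_1 = 11 − 9 = 2, and the invariant factors of ∂_1 are all 1, so H_0 ≅ Z^2.
  H_1: rank ker ∂_1 − rank ∂_2 = (24 − 9) − 15 = 0, and ∂_2 has invariant factor 2 > 1, so H_1 ≅ Z/2Z.
  H_2: rank ker ∂_2 − rank ∂_3 = (16 − 15) − 0 = 1, and there is no ∂_3, so H_2 ≅ Z.

Hence the Betti numbers are b_0 = 2, b_1 = 0, b_2 = 1.

b_0 = 2, b_1 = 0, b_2 = 1.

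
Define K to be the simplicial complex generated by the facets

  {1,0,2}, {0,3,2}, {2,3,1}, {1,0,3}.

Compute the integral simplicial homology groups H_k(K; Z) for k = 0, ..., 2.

Fix the vertex order 0 < 1 < 2 < 3 and write every simplex with vertices in increasing order. Then dim K = 2 and the simplices of K are:

  0-simplices (4): [0], [1], [2], [3]
  1-simplices (6): [0,1], [0,2], [0,3], [1,2], [1,3], [2,3]
  2-simplices (4): [0,1,2], [0,1,3], [0,2,3], [1,2,3]

giving chain groups C_0 ≅ Z^4, C_1 ≅ Z^6, C_2 ≅ Z^4.

The boundary map ∂_1: C_1 → C_0 maps an edge to its endpoints' difference, ∂[p,q] = q − p. For instance
  ∂[1,2] = [2] − [1].
The resulting 4×6 matrix has rank 3, and its Smith normal form has invariant factors (1,1,1).

Boundary ∂_2: C_2 → C_1 acts by ∂[p,q,r] = [q,r] − [p,r] + [p,q]. For instance
  ∂[1,2,3] = [2,3] − [1,3] + [1,2],
  ∂[0,2,3] = [2,3] − [0,3] + [0,2].
As a 6×4 matrix over Z this has rank 3, with invariant factors (1,1,1).

From H_k ≅ ker(∂_k) / im(∂_{k+1}) we obtain:

  H_0: rank C_0 − rank ∂_1 = 4 − 3 = 1, and the invariant factors of ∂_1 are all 1, so H_0 ≅ Z.
  H_1: rank ker ∂_1 − rank ∂_2 = (6 − 3) − 3 = 0, and the invariant factors of ∂_2 are all 1, so H_1 ≅ 0.
  H_2: rank ker ∂_2 − rank ∂_3 = (4 − 3) − 0 = 1, and there is no ∂_3, so H_2 ≅ Z.

(K is a triangulation of the 2-sphere S^2.)

H_0 = Z,  H_1 = 0,  H_2 = Z.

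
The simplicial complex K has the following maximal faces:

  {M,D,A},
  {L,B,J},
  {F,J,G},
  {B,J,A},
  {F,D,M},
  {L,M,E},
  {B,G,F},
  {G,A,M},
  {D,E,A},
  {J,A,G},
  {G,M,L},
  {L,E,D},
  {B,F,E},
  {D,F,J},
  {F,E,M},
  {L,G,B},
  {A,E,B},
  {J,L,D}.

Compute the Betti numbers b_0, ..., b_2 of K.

Order the vertices as A < B < D < E < F < G < J < L < M. Listing each simplex with vertices in this order, K has dimension 2 with simplices:

  0-simplices (9): A, B, D, E, F, G, J, L, M
  1-simplices (27): AB, AD, AE, AG, AJ, AM, BE, BF, BG, BJ, BL, DE, DF, DJ, DL, DM, EF, EL, EM, FG, FJ, FM, GJ, GL, GM, JL, LM
  2-simplices (18): ABE, ABJ, ADE, ADM, AGJ, AGM, BEF, BFG, BGL, BJL, DEL, DFJ, DFM, DJL, EFM, ELM, FGJ, GLM

Hence C_0 ≅ Z^9, C_1 ≅ Z^27, C_2 ≅ Z^18.

Boundary ∂_1: C_1 → C_0 is given by ∂[p,q] = [q] − [p].
This gives a 9×27 integer matrix of rank 8; reducing to Smith normal form yields diagonal entries (1,1,1,1,1,1,1,1).

The boundary map ∂_2: C_2 → C_1 acts by ∂[p,q,r] = [q,r] − [p,r] + [p,q]. For instance
  ∂DJL = JL − DL + DJ,
  ∂BFG = FG − BG + BF.
The 27×18 boundary matrix has rank 18 and Smith normal form diag(1,1,1,1,1,1,1,1,1,1,1,1,1,1,1,1,1,2).

Computing H_k = (kernel of ∂_k) / (image of ∂_{k+1}):

  H_0: rank C_0 − rank ∂_1 = 9 − 8 = 1, and the invariant factors of ∂_1 are all 1, so H_0 = Z.
  H_1: rank ker ∂_1 − rank ∂_2 = (27 − 8) − 18 = 1, and ∂_2 has invariant factor 2 > 1, so H_1 = Z ⊕ Z/2Z.
  H_2: rank ker ∂_2 − rank ∂_3 = (18 − 18) − 0 = 0, and there is no ∂_3, so H_2 = 0.

As a check, the Euler characteristic is 9 − 27 + 18 = 0, which agrees with 1 − 1 + 0 = 0.

Hence the Betti numbers are b_0 = 1, b_1 = 1, b_2 = 0.

b_0 = 1, b_1 = 1, b_2 = 0.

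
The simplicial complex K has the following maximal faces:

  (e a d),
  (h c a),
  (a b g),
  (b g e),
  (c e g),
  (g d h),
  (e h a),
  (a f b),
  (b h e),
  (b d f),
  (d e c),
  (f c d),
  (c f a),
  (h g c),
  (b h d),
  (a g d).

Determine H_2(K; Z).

Take the total order a < b < c < d < e < f < g < h on the vertex set. Then K (dimension 2) consists of the simplices:

  0-simplices (8): a, b, c, d, e, f, g, h
  1-simplices (24): ab, ac, ad, ae, af, ag, ah, bd, be, bf, bg, bh, cd, ce, cf, cg, ch, de, df, dg, dh, eg, eh, gh
  2-simplices (16): abf, abg, acf, ach, ade, adg, aeh, bdf, bdh, beg, beh, cde, cdf, ceg, cgh, dgh

Hence C_0 ≅ Z^8, C_1 ≅ Z^24, C_2 ≅ Z^16.

The boundary map ∂_1: C_1 → C_0 sends each edge [p,q] (with p < q) to q − p. For instance
  ∂dh = h − d.
The 8×24 boundary matrix has rank 7 and Smith normal form diag(1,1,1,1,1,1,1).

Boundary ∂_2: C_2 → C_1 acts by ∂[p,q,r] = [q,r] − [p,r] + [p,q]. For instance
  ∂bdh = dh − bh + bd,
  ∂beg = eg − bg + be.
The resulting 24×16 matrix has rank 15, and its Smith normal form has invariant factors (1,1,1,1,1,1,1,1,1,1,1,1,1,1,1).

Computing H_k = (kernel of ∂_k) / (image of ∂_{k+1}):

  H_2: rank ker ∂_2 − rank ∂_3 = (16 − 15) − 0 = 1, and there is no ∂_3, so H_2 = Z.

(K is a triangulation of the torus T^2.)

H_2 ≅ Z.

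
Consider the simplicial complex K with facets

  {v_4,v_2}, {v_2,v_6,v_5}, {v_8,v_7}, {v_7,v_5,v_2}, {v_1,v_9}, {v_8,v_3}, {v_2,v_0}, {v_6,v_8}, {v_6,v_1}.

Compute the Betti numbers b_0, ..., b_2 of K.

Take the total order v_0 < v_1 < v_2 < v_3 < v_4 < v_5 < v_6 < v_7 < v_8 < v_9 on the vertex set. Then K (dimension 2) consists of the simplices:

  0-simplices (10): [v_0], [v_1], [v_2], [v_3], [v_4], [v_5], [v_6], [v_7], [v_8], [v_9]
  1-simplices (12): [v_0,v_2], [v_1,v_6], [v_1,v_9], [v_2,v_4], [v_2,v_5], [v_2,v_6], [v_2,v_7], [v_3,v_8], [v_5,v_6], [v_5,v_7], [v_6,v_8], [v_7,v_8]
  2-simplices (2): [v_2,v_5,v_6], [v_2,v_5,v_7]

so the chain groups are C_0 ≅ Z^10, C_1 ≅ Z^12, C_2 ≅ Z^2.

The boundary map ∂_1: C_1 → C_0 maps an edge to its endpoints' difference, ∂[p,q] = q − p.
This gives a 10×12 integer matrix of rank 9; reducing to Smith normal form yields diagonal entries (1,1,1,1,1,1,1,1,1).

Boundary ∂_2: C_2 → C_1 sends each 2-simplex [p,q,r] to [q,r] − [p,r] + [p,q]. For instance
  ∂[v_2,v_5,v_7] = [v_5,v_7] − [v_2,v_7] + [v_2,v_5],
  ∂[v_2,v_5,v_6] = [v_5,v_6] − [v_2,v_6] + [v_2,v_5].
This gives a 12×2 integer matrix of rank 2; reducing to Smith normal form yields diagonal entries (1,1).

From H_k ≅ ker(∂_k) / im(∂_{k+1}) we obtain:

  H_0: rank C_0 − rank ∂_1 = 10 − 9 = 1, and the invariant factors of ∂_1 are all 1, so H_0 ≅ Z.
  H_1: rank ker ∂_1 − rank ∂_2 = (12 − 9) − 2 = 1, and the invariant factors of ∂_2 are all 1, so H_1 ≅ Z.
  H_2: rank ker ∂_2 − rank ∂_3 = (2 − 2) − 0 = 0, and there is no ∂_3, so H_2 ≅ 0.

Hence the Betti numbers are b_0 = 1, b_1 = 1, b_2 = 0.

b_0 = 1, b_1 = 1, b_2 = 0.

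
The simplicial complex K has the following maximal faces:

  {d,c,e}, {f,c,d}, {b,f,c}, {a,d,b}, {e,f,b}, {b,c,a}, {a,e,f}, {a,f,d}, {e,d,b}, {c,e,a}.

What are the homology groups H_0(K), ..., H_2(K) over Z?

K has 6 vertices, 15 edges, 10 triangles.
rank ∂_0 = 0, rank ∂_1 = 5 ⇒ b_0 = 6 − 0 − 5 = 1; all invariant factors of ∂_1 are 1 so no torsion. So H_0 ≅ Z.
rank ∂_1 = 5, rank ∂_2 = 10 ⇒ b_1 = 15 − 5 − 10 = 0; ∂_2 has invariant factor(s) [2] giving torsion. So H_1 ≅ Z/2.
rank ∂_2 = 10, rank ∂_3 = 0 ⇒ b_2 = 10 − 10 − 0 = 0. So H_2 ≅ 0.

H_0 ≅ Z,  H_1 ≅ Z/2,  H_2 = 0.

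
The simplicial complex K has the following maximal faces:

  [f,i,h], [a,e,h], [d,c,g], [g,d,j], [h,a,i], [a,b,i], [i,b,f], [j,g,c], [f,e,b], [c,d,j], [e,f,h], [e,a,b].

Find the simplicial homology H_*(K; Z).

Order the vertices as a < b < c < d < e < f < g < h < i < j. Listing each simplex with vertices in this order, K has dimension 2 with simplices:

  0-simplices (10): a, b, c, d, e, f, g, h, i, j
  1-simplices (18): ab, ae, ah, ai, be, bf, bi, cd, cg, cj, dg, dj, ef, eh, fh, fi, gj, hi
  2-simplices (12): abe, abi, aeh, ahi, bef, bfi, cdg, cdj, cgj, dgj, efh, fhi

so the chain groups are C_0 ≅ Z^10, C_1 ≅ Z^18, C_2 ≅ Z^12.

∂_1: C_1 → C_0 sends each edge [p,q] (with p < q) to q − p. For instance
  ∂gj = j − g.
This gives a 10×18 integer matrix of rank 8; reducing to Smith normal form yields diagonal entries (1,1,1,1,1,1,1,1).

∂_2: C_2 → C_1 sends each 2-simplex [p,q,r] to [q,r] − [p,r] + [p,q]. For instance
  ∂dgj = gj − dj + dg,
  ∂abe = be − ae + ab.
This gives a 18×12 integer matrix of rank 10; reducing to Smith normal form yields diagonal entries (1,1,1,1,1,1,1,1,1,1).

Computing H_k = (kernel of ∂_k) / (image of ∂_{k+1}):

  H_0: rank C_0 − rank ∂_1 = 10 − 8 = 2, and the invariant factors of ∂_1 are all 1, so H_0 = Z^2.
  H_1: rank ker ∂_1 − rank ∂_2 = (18 − 8) − 10 = 0, and the invariant factors of ∂_2 are all 1, so H_1 = 0.
  H_2: rank ker ∂_2 − rank ∂_3 = (12 − 10) − 0 = 2, and there is no ∂_3, so H_2 = Z^2.

As a check, the Euler characteristic is 10 − 18 + 12 = 4, which agrees with 2 − 0 + 2 = 4.

H_0 = Z^2,  H_1 = 0,  H_2 = Z^2.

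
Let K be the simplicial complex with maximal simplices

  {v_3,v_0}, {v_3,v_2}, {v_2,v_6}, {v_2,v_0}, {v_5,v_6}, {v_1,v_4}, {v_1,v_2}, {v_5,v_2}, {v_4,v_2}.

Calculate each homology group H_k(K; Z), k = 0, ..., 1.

Take the total order v_0 < v_1 < v_2 < v_3 < v_4 < v_5 < v_6 on the vertex set. Then K (dimension 1) consists of the simplices:

  0-simplices (7): [v_0], [v_1], [v_2], [v_3], [v_4], [v_5], [v_6]
  1-simplices (9): [v_0,v_2], [v_0,v_3], [v_1,v_2], [v_1,v_4], [v_2,v_3], [v_2,v_4], [v_2,v_5], [v_2,v_6], [v_5,v_6]

so the chain groups are C_0 ≅ Z^7, C_1 ≅ Z^9.

The boundary map ∂_1: C_1 → C_0 maps an edge to its endpoints' difference, ∂[p,q] = q − p.
The 7×9 boundary matrix has rank 6 and Smith normal form diag(1,1,1,1,1,1).

Now H_k = ker ∂_k / im ∂_{k+1}, so:

  H_0: rank C_0 − rank ∂_1 = 7 − 6 = 1, and the invariant factors of ∂_1 are all 1, so H_0 ≅ Z.
  H_1: rank ker ∂_1 − rank ∂_2 = (9 − 6) − 0 = 3, and there is no ∂_2, so H_1 ≅ Z^3.

(K is a triangulation of a wedge of 3 circles.)

H_0 ≅ Z,  H_1 ≅ Z^3.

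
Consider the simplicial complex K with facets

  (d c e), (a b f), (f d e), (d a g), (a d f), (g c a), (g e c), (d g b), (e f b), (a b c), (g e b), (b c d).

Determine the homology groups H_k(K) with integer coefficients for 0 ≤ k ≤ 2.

Fix the vertex order a < b < c < d < e < f < g and write every simplex with vertices in increasing order. Then dim K = 2 and the simplices of K are:

  0-simplices (7): a, b, c, d, e, f, g
  1-simplices (18): ab, ac, ad, af, ag, bc, bd, be, bf, bg, cd, ce, cg, de, df, dg, ef, eg
  2-simplices (12): abc, abf, acg, adf, adg, bcd, bdg, bef, beg, cde, ceg, def

Hence C_0 ≅ Z^7, C_1 ≅ Z^18, C_2 ≅ Z^12.

Boundary ∂_1: C_1 → C_0 is given by ∂[p,q] = [q] − [p]. For instance
  ∂af = f − a.
As a 7×18 matrix over Z this has rank 6, with invariant factors (1,1,1,1,1,1).

∂_2: C_2 → C_1 acts by ∂[p,q,r] = [q,r] − [p,r] + [p,q]. For instance
  ∂abf = bf − af + ab,
  ∂beg = eg − bg + be.
As a 18×12 matrix over Z this has rank 12, with invariant factors (1,1,1,1,1,1,1,1,1,1,1,2).

Now H_k = ker ∂_k / im ∂_{k+1}, so:

  H_0: rank C_0 − rank ∂_1 = 7 − 6 = 1, and the invariant factors of ∂_1 are all 1, so H_0 ≅ Z.
  H_1: rank ker ∂_1 − rank ∂_2 = (18 − 6) − 12 = 0, and ∂_2 has invariant factor 2 > 1, so H_1 ≅ Z/2Z.
  H_2: rank ker ∂_2 − rank ∂_3 = (12 − 12) − 0 = 0, and there is no ∂_3, so H_2 ≅ 0.

H_0 ≅ Z,  H_1 ≅ Z/2Z,  H_2 = 0.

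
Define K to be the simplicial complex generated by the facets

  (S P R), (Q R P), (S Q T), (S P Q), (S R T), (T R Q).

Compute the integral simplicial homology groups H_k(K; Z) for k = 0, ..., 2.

Fix the vertex order P < Q < R < S < T and write every simplex with vertices in increasing order. Then dim K = 2 and the simplices of K are:

  0-simplices (5): P, Q, R, S, T
  1-simplices (9): PQ, PR, PS, QR, QS, QT, RS, RT, ST
  2-simplices (6): PQR, PQS, PRS, QRT, QST, RST

giving chain groups C_0 ≅ Z^5, C_1 ≅ Z^9, C_2 ≅ Z^6.

∂_1: C_1 → C_0 sends each edge [p,q] (with p < q) to q − p. For instance
  ∂ST = T − S.
The resulting 5×9 matrix has rank 4, and its Smith normal form has invariant factors (1,1,1,1).

∂_2: C_2 → C_1 sends each 2-simplex [p,q,r] to [q,r] − [p,r] + [p,q]. For instance
  ∂PQR = QR − PR + PQ,
  ∂QRT = RT − QT + QR.
This gives a 9×6 integer matrix of rank 5; reducing to Smith normal form yields diagonal entries (1,1,1,1,1).

Computing H_k = (kernel of ∂_k) / (image of ∂_{k+1}):

  H_0: rank C_0 − rank ∂_1 = 5 − 4 = 1, and the invariant factors of ∂_1 are all 1, so H_0 = Z.
  H_1: rank ker ∂_1 − rank ∂_2 = (9 − 4) − 5 = 0, and the invariant factors of ∂_2 are all 1, so H_1 = 0.
  H_2: rank ker ∂_2 − rank ∂_3 = (6 − 5) − 0 = 1, and there is no ∂_3, so H_2 = Z.

(K is a triangulation of the 2-sphere S^2.)

H_0 ≅ Z,  H_1 = 0,  H_2 ≅ Z.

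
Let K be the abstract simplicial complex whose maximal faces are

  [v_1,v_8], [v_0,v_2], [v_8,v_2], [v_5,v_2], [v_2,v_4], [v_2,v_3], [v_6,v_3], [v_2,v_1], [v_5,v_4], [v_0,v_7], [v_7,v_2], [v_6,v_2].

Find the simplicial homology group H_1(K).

K has 9 vertices, 12 edges.
rank ∂_1 = 8, rank ∂_2 = 0 ⇒ b_1 = 12 − 8 − 0 = 4. So H_1 ≅ Z^4.

H_1 ≅ Z^4.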